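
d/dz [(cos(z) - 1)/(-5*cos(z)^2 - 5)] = (sin(z)^2 + 2*cos(z))*sin(z)/(5*(cos(z)^2 + 1)^2)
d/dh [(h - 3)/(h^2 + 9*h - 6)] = (h^2 + 9*h - (h - 3)*(2*h + 9) - 6)/(h^2 + 9*h - 6)^2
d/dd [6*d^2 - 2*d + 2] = 12*d - 2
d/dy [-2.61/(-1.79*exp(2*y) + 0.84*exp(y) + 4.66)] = (2.1924 - 9.3438*exp(y))*exp(y)/(-1.79*exp(2*y) + 0.84*exp(y) + 4.66)^2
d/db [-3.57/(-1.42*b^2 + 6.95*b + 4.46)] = (24.8115 - 10.1388*b)/(-1.42*b^2 + 6.95*b + 4.46)^2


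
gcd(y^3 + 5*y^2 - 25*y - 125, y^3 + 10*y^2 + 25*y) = y^2 + 10*y + 25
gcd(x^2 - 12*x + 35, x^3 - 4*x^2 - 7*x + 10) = x - 5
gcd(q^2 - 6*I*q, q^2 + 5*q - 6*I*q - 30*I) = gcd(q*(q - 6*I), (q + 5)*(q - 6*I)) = q - 6*I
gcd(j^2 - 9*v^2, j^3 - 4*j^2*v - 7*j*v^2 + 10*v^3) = 1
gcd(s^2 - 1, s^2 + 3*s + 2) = s + 1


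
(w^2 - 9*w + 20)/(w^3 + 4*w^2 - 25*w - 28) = (w - 5)/(w^2 + 8*w + 7)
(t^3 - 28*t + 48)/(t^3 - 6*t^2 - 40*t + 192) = (t - 2)/(t - 8)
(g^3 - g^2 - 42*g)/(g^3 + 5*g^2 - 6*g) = (g - 7)/(g - 1)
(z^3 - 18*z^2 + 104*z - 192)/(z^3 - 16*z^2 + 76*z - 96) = (z - 4)/(z - 2)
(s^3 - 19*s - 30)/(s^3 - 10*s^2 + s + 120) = (s + 2)/(s - 8)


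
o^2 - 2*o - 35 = (o - 7)*(o + 5)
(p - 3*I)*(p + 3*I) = p^2 + 9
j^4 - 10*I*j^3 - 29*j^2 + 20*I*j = j*(j - 5*I)*(j - 4*I)*(j - I)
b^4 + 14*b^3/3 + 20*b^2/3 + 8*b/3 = b*(b + 2/3)*(b + 2)^2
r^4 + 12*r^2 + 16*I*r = r*(r - 4*I)*(r + 2*I)^2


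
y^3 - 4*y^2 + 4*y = y*(y - 2)^2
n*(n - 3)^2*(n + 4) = n^4 - 2*n^3 - 15*n^2 + 36*n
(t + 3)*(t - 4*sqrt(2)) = t^2 - 4*sqrt(2)*t + 3*t - 12*sqrt(2)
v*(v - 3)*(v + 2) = v^3 - v^2 - 6*v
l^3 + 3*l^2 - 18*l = l*(l - 3)*(l + 6)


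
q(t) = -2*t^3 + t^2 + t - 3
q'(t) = -6*t^2 + 2*t + 1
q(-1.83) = 10.78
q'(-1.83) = -22.75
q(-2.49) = 31.59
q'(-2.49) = -41.18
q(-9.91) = 2031.78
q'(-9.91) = -608.07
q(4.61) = -173.08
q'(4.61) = -117.29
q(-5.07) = 278.28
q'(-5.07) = -163.37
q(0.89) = -2.73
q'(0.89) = -1.97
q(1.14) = -3.52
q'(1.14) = -4.52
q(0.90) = -2.75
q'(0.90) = -2.06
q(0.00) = -3.00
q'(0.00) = 1.00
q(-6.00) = 459.00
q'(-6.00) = -227.00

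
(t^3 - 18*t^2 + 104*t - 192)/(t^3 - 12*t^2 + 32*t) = (t - 6)/t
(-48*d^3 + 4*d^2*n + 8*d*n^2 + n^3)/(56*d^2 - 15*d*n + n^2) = (-48*d^3 + 4*d^2*n + 8*d*n^2 + n^3)/(56*d^2 - 15*d*n + n^2)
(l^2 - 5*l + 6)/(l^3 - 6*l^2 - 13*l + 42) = (l - 3)/(l^2 - 4*l - 21)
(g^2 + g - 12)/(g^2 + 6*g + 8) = (g - 3)/(g + 2)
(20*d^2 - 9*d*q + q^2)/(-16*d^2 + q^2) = (-5*d + q)/(4*d + q)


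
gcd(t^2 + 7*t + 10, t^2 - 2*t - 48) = 1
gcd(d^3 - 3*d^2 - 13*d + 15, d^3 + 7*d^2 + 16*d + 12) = d + 3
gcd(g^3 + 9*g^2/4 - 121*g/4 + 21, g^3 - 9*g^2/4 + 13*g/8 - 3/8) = g - 3/4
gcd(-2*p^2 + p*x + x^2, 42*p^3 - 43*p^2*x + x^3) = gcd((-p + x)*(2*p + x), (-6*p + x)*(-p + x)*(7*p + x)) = -p + x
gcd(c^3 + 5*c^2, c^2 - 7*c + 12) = 1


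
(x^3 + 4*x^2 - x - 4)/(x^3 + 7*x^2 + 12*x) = (x^2 - 1)/(x*(x + 3))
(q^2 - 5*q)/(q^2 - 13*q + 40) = q/(q - 8)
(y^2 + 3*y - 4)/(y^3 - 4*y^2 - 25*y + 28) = 1/(y - 7)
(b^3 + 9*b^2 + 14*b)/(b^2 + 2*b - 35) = b*(b + 2)/(b - 5)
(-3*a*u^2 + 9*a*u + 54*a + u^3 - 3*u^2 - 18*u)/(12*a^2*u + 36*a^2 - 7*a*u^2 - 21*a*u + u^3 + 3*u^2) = (u - 6)/(-4*a + u)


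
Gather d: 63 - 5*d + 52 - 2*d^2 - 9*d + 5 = -2*d^2 - 14*d + 120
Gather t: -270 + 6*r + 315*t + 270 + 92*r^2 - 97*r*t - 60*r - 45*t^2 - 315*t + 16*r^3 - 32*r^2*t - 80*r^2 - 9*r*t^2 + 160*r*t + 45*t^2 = 16*r^3 + 12*r^2 - 9*r*t^2 - 54*r + t*(-32*r^2 + 63*r)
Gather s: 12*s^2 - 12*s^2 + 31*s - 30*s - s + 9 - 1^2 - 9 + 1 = 0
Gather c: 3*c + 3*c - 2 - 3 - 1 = 6*c - 6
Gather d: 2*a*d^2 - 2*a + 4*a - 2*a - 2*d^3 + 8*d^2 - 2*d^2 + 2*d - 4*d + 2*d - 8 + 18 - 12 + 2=-2*d^3 + d^2*(2*a + 6)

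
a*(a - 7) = a^2 - 7*a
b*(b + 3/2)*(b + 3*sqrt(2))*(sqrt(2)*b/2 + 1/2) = sqrt(2)*b^4/2 + 3*sqrt(2)*b^3/4 + 7*b^3/2 + 3*sqrt(2)*b^2/2 + 21*b^2/4 + 9*sqrt(2)*b/4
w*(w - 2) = w^2 - 2*w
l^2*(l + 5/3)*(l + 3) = l^4 + 14*l^3/3 + 5*l^2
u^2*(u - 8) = u^3 - 8*u^2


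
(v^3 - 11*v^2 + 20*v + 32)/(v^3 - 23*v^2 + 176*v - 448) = (v^2 - 3*v - 4)/(v^2 - 15*v + 56)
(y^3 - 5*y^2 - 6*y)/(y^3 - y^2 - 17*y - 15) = y*(y - 6)/(y^2 - 2*y - 15)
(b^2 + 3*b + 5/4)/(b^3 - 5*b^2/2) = (4*b^2 + 12*b + 5)/(2*b^2*(2*b - 5))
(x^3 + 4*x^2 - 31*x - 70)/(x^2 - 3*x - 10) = x + 7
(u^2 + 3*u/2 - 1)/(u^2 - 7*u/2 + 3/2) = (u + 2)/(u - 3)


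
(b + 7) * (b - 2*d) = b^2 - 2*b*d + 7*b - 14*d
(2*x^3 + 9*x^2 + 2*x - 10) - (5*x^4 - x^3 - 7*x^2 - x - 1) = -5*x^4 + 3*x^3 + 16*x^2 + 3*x - 9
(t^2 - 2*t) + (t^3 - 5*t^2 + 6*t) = t^3 - 4*t^2 + 4*t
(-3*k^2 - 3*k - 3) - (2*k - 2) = -3*k^2 - 5*k - 1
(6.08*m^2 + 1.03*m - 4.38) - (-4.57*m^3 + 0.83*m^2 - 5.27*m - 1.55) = 4.57*m^3 + 5.25*m^2 + 6.3*m - 2.83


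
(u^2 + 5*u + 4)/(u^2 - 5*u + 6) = (u^2 + 5*u + 4)/(u^2 - 5*u + 6)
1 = 1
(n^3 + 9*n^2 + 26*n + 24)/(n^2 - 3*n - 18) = (n^2 + 6*n + 8)/(n - 6)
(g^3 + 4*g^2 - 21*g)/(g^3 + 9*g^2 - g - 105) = g/(g + 5)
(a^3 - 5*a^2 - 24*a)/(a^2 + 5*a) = (a^2 - 5*a - 24)/(a + 5)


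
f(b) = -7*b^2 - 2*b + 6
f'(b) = -14*b - 2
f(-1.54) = -7.52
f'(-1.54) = 19.56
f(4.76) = -162.12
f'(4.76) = -68.64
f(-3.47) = -71.35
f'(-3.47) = 46.58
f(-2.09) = -20.40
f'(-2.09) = 27.26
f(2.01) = -26.30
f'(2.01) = -30.14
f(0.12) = 5.66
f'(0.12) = -3.68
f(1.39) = -10.30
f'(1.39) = -21.46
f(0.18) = 5.41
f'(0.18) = -4.52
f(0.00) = 6.00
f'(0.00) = -2.00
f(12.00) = -1026.00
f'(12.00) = -170.00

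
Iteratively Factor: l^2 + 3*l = (l)*(l + 3)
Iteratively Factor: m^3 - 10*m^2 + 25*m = (m)*(m^2 - 10*m + 25) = m*(m - 5)*(m - 5)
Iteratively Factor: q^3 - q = (q - 1)*(q^2 + q) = q*(q - 1)*(q + 1)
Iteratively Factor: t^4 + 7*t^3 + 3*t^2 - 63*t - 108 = (t + 3)*(t^3 + 4*t^2 - 9*t - 36) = (t + 3)^2*(t^2 + t - 12) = (t + 3)^2*(t + 4)*(t - 3)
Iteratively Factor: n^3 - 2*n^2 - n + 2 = (n - 1)*(n^2 - n - 2) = (n - 2)*(n - 1)*(n + 1)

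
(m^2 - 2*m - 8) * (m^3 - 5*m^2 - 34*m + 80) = m^5 - 7*m^4 - 32*m^3 + 188*m^2 + 112*m - 640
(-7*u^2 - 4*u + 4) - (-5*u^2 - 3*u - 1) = -2*u^2 - u + 5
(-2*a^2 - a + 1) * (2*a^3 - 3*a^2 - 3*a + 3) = -4*a^5 + 4*a^4 + 11*a^3 - 6*a^2 - 6*a + 3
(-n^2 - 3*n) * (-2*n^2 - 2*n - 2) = 2*n^4 + 8*n^3 + 8*n^2 + 6*n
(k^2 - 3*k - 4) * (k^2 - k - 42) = k^4 - 4*k^3 - 43*k^2 + 130*k + 168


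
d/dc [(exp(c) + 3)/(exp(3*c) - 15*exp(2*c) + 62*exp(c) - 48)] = (-(exp(c) + 3)*(3*exp(2*c) - 30*exp(c) + 62) + exp(3*c) - 15*exp(2*c) + 62*exp(c) - 48)*exp(c)/(exp(3*c) - 15*exp(2*c) + 62*exp(c) - 48)^2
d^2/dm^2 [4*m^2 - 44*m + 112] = 8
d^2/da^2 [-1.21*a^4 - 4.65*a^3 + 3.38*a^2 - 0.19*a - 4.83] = -14.52*a^2 - 27.9*a + 6.76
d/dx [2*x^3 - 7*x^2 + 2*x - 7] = 6*x^2 - 14*x + 2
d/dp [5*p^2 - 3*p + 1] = 10*p - 3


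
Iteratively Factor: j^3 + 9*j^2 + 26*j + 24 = (j + 2)*(j^2 + 7*j + 12) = (j + 2)*(j + 3)*(j + 4)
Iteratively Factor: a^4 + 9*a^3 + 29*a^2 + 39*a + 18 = (a + 3)*(a^3 + 6*a^2 + 11*a + 6) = (a + 1)*(a + 3)*(a^2 + 5*a + 6) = (a + 1)*(a + 3)^2*(a + 2)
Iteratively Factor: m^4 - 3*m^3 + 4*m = (m - 2)*(m^3 - m^2 - 2*m) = (m - 2)*(m + 1)*(m^2 - 2*m) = (m - 2)^2*(m + 1)*(m)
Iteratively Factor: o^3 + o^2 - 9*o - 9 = (o + 3)*(o^2 - 2*o - 3) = (o - 3)*(o + 3)*(o + 1)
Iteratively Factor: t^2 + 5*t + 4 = (t + 1)*(t + 4)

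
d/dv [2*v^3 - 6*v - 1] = 6*v^2 - 6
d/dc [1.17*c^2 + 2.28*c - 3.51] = 2.34*c + 2.28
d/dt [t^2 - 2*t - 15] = 2*t - 2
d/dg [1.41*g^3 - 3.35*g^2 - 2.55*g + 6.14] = 4.23*g^2 - 6.7*g - 2.55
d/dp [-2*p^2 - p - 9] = -4*p - 1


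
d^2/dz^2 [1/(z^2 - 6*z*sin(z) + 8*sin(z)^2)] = 2*((z^2 - 6*z*sin(z) + 8*sin(z)^2)*(-3*z*sin(z) + 16*sin(z)^2 + 6*cos(z) - 9) + 4*(3*z*cos(z) - z + 3*sin(z) - 4*sin(2*z))^2)/((z - 4*sin(z))^3*(z - 2*sin(z))^3)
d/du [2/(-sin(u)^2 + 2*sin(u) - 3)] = 4*(sin(u) - 1)*cos(u)/(sin(u)^2 - 2*sin(u) + 3)^2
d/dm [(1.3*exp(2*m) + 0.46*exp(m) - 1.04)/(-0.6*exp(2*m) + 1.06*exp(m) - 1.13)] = (1.654*exp(2*m) - 4.186*exp(m) + 0.5826)*exp(m)/(0.36*exp(4*m) - 1.272*exp(3*m) + 2.4796*exp(2*m) - 2.3956*exp(m) + 1.2769)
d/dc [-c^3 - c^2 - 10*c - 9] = -3*c^2 - 2*c - 10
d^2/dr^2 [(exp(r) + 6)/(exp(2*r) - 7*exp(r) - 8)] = (exp(4*r) + 31*exp(3*r) - 78*exp(2*r) + 430*exp(r) - 272)*exp(r)/(exp(6*r) - 21*exp(5*r) + 123*exp(4*r) - 7*exp(3*r) - 984*exp(2*r) - 1344*exp(r) - 512)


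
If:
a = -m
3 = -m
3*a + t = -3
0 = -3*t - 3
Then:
No Solution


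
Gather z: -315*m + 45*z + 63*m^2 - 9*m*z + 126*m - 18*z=63*m^2 - 189*m + z*(27 - 9*m)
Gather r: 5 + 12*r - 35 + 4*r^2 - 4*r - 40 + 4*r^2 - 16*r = 8*r^2 - 8*r - 70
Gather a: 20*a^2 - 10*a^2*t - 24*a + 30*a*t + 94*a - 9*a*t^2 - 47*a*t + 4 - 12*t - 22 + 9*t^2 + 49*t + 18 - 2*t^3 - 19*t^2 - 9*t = a^2*(20 - 10*t) + a*(-9*t^2 - 17*t + 70) - 2*t^3 - 10*t^2 + 28*t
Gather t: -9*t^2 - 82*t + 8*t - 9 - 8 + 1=-9*t^2 - 74*t - 16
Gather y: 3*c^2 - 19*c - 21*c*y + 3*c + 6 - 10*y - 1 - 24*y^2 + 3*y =3*c^2 - 16*c - 24*y^2 + y*(-21*c - 7) + 5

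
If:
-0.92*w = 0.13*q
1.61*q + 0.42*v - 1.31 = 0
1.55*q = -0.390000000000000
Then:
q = -0.25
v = 4.08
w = 0.04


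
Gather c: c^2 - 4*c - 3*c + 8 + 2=c^2 - 7*c + 10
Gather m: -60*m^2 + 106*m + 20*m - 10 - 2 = -60*m^2 + 126*m - 12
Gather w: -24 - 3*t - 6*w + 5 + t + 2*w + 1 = -2*t - 4*w - 18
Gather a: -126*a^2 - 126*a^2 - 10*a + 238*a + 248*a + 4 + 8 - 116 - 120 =-252*a^2 + 476*a - 224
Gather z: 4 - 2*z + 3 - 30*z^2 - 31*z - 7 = -30*z^2 - 33*z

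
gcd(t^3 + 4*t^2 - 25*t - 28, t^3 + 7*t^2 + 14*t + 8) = t + 1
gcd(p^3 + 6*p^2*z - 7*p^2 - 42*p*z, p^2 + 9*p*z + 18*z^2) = p + 6*z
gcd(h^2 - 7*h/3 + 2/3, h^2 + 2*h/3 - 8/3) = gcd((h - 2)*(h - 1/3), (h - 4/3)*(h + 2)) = 1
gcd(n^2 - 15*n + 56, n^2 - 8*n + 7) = n - 7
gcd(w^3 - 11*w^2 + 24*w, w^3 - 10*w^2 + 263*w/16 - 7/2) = w - 8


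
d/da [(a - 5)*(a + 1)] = 2*a - 4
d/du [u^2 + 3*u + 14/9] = 2*u + 3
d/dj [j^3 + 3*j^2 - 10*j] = 3*j^2 + 6*j - 10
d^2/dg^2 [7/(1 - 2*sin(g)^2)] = (-112*sin(g)^4 + 112*sin(g)^2 + 28)/cos(2*g)^3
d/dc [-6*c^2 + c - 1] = 1 - 12*c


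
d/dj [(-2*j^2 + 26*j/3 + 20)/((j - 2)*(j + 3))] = 8*(-4*j^2 - 6*j - 27)/(3*(j^4 + 2*j^3 - 11*j^2 - 12*j + 36))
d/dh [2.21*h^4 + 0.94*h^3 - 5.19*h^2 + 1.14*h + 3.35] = 8.84*h^3 + 2.82*h^2 - 10.38*h + 1.14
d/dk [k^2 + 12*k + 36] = 2*k + 12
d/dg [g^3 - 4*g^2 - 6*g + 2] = 3*g^2 - 8*g - 6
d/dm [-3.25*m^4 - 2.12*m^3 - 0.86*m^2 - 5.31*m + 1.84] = -13.0*m^3 - 6.36*m^2 - 1.72*m - 5.31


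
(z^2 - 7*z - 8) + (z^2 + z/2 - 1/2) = 2*z^2 - 13*z/2 - 17/2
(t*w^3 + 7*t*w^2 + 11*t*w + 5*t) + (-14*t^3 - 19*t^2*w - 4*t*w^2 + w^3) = -14*t^3 - 19*t^2*w + t*w^3 + 3*t*w^2 + 11*t*w + 5*t + w^3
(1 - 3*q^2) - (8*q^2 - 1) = 2 - 11*q^2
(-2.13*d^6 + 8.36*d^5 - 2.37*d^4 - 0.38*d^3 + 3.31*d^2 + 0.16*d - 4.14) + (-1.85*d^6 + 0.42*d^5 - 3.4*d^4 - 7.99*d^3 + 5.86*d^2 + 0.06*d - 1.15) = -3.98*d^6 + 8.78*d^5 - 5.77*d^4 - 8.37*d^3 + 9.17*d^2 + 0.22*d - 5.29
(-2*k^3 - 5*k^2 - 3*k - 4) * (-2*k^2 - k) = 4*k^5 + 12*k^4 + 11*k^3 + 11*k^2 + 4*k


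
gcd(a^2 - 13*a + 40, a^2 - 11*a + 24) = a - 8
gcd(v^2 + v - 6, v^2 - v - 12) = v + 3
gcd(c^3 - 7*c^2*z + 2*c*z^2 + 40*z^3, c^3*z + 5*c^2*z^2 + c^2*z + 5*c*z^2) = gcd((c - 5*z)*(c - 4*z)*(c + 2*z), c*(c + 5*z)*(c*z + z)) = 1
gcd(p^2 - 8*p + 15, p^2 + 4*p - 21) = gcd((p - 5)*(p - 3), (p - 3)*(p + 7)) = p - 3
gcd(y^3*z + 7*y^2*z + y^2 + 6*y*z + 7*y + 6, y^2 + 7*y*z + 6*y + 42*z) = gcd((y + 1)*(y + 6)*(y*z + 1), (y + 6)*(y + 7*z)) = y + 6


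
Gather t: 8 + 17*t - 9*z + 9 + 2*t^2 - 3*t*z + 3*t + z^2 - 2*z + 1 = 2*t^2 + t*(20 - 3*z) + z^2 - 11*z + 18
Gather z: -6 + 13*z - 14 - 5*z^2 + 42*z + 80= -5*z^2 + 55*z + 60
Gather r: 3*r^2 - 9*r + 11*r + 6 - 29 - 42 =3*r^2 + 2*r - 65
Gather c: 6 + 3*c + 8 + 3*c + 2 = 6*c + 16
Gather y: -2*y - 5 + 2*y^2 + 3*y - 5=2*y^2 + y - 10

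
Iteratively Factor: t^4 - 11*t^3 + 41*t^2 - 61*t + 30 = (t - 1)*(t^3 - 10*t^2 + 31*t - 30) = (t - 5)*(t - 1)*(t^2 - 5*t + 6) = (t - 5)*(t - 3)*(t - 1)*(t - 2)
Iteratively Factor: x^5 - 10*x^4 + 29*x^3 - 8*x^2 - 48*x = (x - 4)*(x^4 - 6*x^3 + 5*x^2 + 12*x) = (x - 4)*(x + 1)*(x^3 - 7*x^2 + 12*x) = (x - 4)^2*(x + 1)*(x^2 - 3*x) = (x - 4)^2*(x - 3)*(x + 1)*(x)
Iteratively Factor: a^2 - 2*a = (a)*(a - 2)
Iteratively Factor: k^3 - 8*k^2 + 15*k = (k)*(k^2 - 8*k + 15) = k*(k - 3)*(k - 5)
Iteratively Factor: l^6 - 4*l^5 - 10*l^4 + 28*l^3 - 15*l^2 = (l - 5)*(l^5 + l^4 - 5*l^3 + 3*l^2) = l*(l - 5)*(l^4 + l^3 - 5*l^2 + 3*l) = l^2*(l - 5)*(l^3 + l^2 - 5*l + 3) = l^2*(l - 5)*(l + 3)*(l^2 - 2*l + 1) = l^2*(l - 5)*(l - 1)*(l + 3)*(l - 1)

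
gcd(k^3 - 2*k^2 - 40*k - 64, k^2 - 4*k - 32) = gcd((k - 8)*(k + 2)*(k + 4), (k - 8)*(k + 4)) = k^2 - 4*k - 32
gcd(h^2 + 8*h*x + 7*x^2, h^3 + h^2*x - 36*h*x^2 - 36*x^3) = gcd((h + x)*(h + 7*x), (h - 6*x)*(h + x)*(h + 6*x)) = h + x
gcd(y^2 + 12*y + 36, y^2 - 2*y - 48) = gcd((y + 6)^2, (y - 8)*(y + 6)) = y + 6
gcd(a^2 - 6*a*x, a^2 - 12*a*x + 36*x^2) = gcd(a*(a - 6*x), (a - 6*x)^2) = -a + 6*x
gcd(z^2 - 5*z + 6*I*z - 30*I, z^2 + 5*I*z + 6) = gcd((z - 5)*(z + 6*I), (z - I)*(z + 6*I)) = z + 6*I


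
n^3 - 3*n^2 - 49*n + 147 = (n - 7)*(n - 3)*(n + 7)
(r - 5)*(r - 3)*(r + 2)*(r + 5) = r^4 - r^3 - 31*r^2 + 25*r + 150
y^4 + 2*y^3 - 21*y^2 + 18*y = y*(y - 3)*(y - 1)*(y + 6)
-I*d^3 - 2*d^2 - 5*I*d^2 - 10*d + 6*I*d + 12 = (d + 6)*(d - 2*I)*(-I*d + I)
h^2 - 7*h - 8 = (h - 8)*(h + 1)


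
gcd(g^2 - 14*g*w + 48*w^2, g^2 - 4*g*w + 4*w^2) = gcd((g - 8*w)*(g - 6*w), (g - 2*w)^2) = 1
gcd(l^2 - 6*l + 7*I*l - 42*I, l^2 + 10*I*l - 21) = l + 7*I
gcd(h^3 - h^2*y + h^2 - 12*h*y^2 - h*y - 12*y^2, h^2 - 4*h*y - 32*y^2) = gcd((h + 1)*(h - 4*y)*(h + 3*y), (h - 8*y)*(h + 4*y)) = 1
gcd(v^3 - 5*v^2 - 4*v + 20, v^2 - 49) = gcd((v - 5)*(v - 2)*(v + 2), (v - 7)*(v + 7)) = 1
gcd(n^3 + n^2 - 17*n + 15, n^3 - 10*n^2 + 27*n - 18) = n^2 - 4*n + 3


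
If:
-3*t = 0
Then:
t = 0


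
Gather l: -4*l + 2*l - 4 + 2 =-2*l - 2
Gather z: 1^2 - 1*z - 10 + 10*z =9*z - 9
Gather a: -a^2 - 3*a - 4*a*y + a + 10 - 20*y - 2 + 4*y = -a^2 + a*(-4*y - 2) - 16*y + 8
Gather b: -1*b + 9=9 - b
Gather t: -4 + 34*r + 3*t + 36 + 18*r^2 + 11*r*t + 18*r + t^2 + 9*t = 18*r^2 + 52*r + t^2 + t*(11*r + 12) + 32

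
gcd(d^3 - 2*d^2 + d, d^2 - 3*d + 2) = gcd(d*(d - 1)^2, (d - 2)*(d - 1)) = d - 1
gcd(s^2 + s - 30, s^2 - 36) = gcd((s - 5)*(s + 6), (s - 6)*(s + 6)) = s + 6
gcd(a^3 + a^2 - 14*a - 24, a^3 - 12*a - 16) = a^2 - 2*a - 8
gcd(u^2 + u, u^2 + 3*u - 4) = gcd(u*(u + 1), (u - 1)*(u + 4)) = 1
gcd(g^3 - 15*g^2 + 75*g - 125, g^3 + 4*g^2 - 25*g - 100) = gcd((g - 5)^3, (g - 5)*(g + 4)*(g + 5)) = g - 5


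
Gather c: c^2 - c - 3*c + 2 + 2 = c^2 - 4*c + 4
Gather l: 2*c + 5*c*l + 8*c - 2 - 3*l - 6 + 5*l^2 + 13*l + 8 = 10*c + 5*l^2 + l*(5*c + 10)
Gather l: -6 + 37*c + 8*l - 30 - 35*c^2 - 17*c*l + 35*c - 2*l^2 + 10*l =-35*c^2 + 72*c - 2*l^2 + l*(18 - 17*c) - 36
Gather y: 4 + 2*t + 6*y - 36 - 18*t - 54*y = -16*t - 48*y - 32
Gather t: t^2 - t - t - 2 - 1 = t^2 - 2*t - 3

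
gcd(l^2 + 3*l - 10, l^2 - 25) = l + 5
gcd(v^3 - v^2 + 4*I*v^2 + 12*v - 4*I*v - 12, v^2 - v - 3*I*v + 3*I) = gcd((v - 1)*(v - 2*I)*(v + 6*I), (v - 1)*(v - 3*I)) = v - 1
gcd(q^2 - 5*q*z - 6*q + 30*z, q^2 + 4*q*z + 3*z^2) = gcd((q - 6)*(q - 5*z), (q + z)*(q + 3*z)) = 1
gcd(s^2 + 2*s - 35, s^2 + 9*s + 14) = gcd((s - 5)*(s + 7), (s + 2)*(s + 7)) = s + 7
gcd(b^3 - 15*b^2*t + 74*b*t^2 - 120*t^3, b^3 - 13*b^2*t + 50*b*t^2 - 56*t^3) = -b + 4*t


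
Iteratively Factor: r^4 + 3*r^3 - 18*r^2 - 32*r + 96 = (r + 4)*(r^3 - r^2 - 14*r + 24) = (r + 4)^2*(r^2 - 5*r + 6) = (r - 2)*(r + 4)^2*(r - 3)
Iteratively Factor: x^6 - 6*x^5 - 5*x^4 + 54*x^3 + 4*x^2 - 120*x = (x - 5)*(x^5 - x^4 - 10*x^3 + 4*x^2 + 24*x) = (x - 5)*(x + 2)*(x^4 - 3*x^3 - 4*x^2 + 12*x) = (x - 5)*(x - 3)*(x + 2)*(x^3 - 4*x) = (x - 5)*(x - 3)*(x + 2)^2*(x^2 - 2*x) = (x - 5)*(x - 3)*(x - 2)*(x + 2)^2*(x)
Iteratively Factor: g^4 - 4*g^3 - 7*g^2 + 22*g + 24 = (g - 3)*(g^3 - g^2 - 10*g - 8) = (g - 3)*(g + 1)*(g^2 - 2*g - 8) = (g - 3)*(g + 1)*(g + 2)*(g - 4)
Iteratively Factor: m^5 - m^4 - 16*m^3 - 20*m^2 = (m)*(m^4 - m^3 - 16*m^2 - 20*m) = m^2*(m^3 - m^2 - 16*m - 20) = m^2*(m - 5)*(m^2 + 4*m + 4) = m^2*(m - 5)*(m + 2)*(m + 2)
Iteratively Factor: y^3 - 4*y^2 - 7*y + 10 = (y - 1)*(y^2 - 3*y - 10) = (y - 5)*(y - 1)*(y + 2)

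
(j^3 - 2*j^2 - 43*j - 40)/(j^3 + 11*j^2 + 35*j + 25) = (j - 8)/(j + 5)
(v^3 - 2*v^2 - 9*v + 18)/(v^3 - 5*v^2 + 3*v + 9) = (v^2 + v - 6)/(v^2 - 2*v - 3)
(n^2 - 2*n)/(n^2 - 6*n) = (n - 2)/(n - 6)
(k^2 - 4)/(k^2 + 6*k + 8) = (k - 2)/(k + 4)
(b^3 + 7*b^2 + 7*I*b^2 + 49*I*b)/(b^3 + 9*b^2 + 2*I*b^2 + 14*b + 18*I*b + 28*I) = b*(b + 7*I)/(b^2 + 2*b*(1 + I) + 4*I)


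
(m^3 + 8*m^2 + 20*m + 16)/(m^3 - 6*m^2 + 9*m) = (m^3 + 8*m^2 + 20*m + 16)/(m*(m^2 - 6*m + 9))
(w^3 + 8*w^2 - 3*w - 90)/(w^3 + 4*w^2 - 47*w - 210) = (w - 3)/(w - 7)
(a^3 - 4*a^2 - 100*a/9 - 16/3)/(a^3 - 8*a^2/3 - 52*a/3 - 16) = (a + 2/3)/(a + 2)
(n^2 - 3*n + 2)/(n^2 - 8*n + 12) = (n - 1)/(n - 6)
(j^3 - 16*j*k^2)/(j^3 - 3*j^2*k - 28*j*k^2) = (j - 4*k)/(j - 7*k)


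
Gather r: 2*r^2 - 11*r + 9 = 2*r^2 - 11*r + 9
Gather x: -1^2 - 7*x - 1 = -7*x - 2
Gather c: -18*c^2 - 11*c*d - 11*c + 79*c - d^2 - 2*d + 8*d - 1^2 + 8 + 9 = -18*c^2 + c*(68 - 11*d) - d^2 + 6*d + 16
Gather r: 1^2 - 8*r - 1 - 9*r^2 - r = -9*r^2 - 9*r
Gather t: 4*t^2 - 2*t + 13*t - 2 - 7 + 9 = 4*t^2 + 11*t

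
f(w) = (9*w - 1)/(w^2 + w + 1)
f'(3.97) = -0.29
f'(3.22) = -0.36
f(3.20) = 1.93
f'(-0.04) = 10.71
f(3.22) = 1.92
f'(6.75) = -0.14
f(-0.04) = -1.41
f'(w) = (-2*w - 1)*(9*w - 1)/(w^2 + w + 1)^2 + 9/(w^2 + w + 1)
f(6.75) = 1.12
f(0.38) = 1.59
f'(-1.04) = -1.67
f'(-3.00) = -1.57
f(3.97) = 1.68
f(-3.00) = -4.00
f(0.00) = -1.00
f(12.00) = 0.68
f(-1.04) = -9.95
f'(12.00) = -0.05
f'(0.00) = 10.00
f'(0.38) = 4.07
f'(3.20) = -0.36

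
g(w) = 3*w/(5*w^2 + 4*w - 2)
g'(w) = 3*w*(-10*w - 4)/(5*w^2 + 4*w - 2)^2 + 3/(5*w^2 + 4*w - 2) = 3*(-5*w^2 - 2)/(25*w^4 + 40*w^3 - 4*w^2 - 16*w + 4)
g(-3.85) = -0.20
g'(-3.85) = -0.07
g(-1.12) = 16.15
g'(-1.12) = -573.59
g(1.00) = 0.43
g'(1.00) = -0.43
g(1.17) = 0.37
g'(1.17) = -0.29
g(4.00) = 0.13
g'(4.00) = -0.03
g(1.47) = 0.30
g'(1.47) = -0.18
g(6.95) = 0.08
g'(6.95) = -0.01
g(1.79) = 0.25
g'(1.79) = -0.12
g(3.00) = 0.16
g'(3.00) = -0.05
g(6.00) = 0.09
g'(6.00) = -0.01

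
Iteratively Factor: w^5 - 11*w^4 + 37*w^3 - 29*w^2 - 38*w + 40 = (w - 1)*(w^4 - 10*w^3 + 27*w^2 - 2*w - 40) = (w - 2)*(w - 1)*(w^3 - 8*w^2 + 11*w + 20) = (w - 4)*(w - 2)*(w - 1)*(w^2 - 4*w - 5) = (w - 4)*(w - 2)*(w - 1)*(w + 1)*(w - 5)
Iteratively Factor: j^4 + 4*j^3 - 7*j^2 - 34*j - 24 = (j + 4)*(j^3 - 7*j - 6) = (j + 1)*(j + 4)*(j^2 - j - 6) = (j + 1)*(j + 2)*(j + 4)*(j - 3)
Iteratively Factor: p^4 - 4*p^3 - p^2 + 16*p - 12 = (p - 1)*(p^3 - 3*p^2 - 4*p + 12) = (p - 1)*(p + 2)*(p^2 - 5*p + 6) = (p - 3)*(p - 1)*(p + 2)*(p - 2)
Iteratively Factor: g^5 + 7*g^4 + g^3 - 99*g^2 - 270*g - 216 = (g + 2)*(g^4 + 5*g^3 - 9*g^2 - 81*g - 108) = (g - 4)*(g + 2)*(g^3 + 9*g^2 + 27*g + 27) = (g - 4)*(g + 2)*(g + 3)*(g^2 + 6*g + 9) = (g - 4)*(g + 2)*(g + 3)^2*(g + 3)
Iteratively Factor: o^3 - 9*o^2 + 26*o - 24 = (o - 4)*(o^2 - 5*o + 6) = (o - 4)*(o - 3)*(o - 2)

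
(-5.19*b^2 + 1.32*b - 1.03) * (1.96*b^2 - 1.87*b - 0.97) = -10.1724*b^4 + 12.2925*b^3 + 0.547099999999999*b^2 + 0.6457*b + 0.9991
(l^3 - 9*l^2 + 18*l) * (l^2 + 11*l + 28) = l^5 + 2*l^4 - 53*l^3 - 54*l^2 + 504*l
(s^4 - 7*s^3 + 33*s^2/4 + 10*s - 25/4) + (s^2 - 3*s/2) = s^4 - 7*s^3 + 37*s^2/4 + 17*s/2 - 25/4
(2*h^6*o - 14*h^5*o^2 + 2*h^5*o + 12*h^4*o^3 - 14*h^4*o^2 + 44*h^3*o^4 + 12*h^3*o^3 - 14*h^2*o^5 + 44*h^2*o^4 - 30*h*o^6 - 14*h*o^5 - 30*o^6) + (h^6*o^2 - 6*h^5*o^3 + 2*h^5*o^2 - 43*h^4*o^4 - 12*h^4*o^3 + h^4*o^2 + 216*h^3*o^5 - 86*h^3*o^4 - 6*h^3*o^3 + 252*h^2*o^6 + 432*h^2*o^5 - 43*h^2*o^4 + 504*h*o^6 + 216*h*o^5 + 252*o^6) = h^6*o^2 + 2*h^6*o - 6*h^5*o^3 - 12*h^5*o^2 + 2*h^5*o - 43*h^4*o^4 - 13*h^4*o^2 + 216*h^3*o^5 - 42*h^3*o^4 + 6*h^3*o^3 + 252*h^2*o^6 + 418*h^2*o^5 + h^2*o^4 + 474*h*o^6 + 202*h*o^5 + 222*o^6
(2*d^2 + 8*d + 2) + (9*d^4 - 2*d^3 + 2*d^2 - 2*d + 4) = 9*d^4 - 2*d^3 + 4*d^2 + 6*d + 6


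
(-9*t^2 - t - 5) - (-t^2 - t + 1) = -8*t^2 - 6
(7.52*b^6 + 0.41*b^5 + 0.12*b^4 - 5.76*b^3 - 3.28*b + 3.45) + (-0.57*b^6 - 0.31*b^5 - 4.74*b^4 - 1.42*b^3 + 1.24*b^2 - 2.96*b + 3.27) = 6.95*b^6 + 0.1*b^5 - 4.62*b^4 - 7.18*b^3 + 1.24*b^2 - 6.24*b + 6.72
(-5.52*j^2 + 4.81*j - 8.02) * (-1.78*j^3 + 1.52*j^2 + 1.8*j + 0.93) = 9.8256*j^5 - 16.9522*j^4 + 11.6508*j^3 - 8.666*j^2 - 9.9627*j - 7.4586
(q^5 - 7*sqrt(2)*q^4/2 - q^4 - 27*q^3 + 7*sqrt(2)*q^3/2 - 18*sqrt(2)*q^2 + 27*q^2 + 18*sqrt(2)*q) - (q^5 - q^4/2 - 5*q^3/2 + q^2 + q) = -7*sqrt(2)*q^4/2 - q^4/2 - 49*q^3/2 + 7*sqrt(2)*q^3/2 - 18*sqrt(2)*q^2 + 26*q^2 - q + 18*sqrt(2)*q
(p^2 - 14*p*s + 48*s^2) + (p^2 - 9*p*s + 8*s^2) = 2*p^2 - 23*p*s + 56*s^2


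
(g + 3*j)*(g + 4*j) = g^2 + 7*g*j + 12*j^2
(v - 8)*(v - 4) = v^2 - 12*v + 32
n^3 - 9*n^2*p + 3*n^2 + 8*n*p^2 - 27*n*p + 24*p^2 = (n + 3)*(n - 8*p)*(n - p)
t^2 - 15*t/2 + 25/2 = (t - 5)*(t - 5/2)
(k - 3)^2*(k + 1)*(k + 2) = k^4 - 3*k^3 - 7*k^2 + 15*k + 18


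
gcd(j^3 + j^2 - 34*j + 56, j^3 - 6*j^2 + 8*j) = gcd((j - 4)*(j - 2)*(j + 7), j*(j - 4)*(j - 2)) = j^2 - 6*j + 8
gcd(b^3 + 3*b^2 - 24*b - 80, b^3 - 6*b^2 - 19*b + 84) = b + 4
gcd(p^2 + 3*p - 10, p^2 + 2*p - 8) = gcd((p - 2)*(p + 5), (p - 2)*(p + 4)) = p - 2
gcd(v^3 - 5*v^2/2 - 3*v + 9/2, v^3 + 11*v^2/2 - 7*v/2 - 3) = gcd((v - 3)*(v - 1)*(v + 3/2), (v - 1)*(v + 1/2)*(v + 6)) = v - 1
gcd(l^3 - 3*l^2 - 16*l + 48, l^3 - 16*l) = l^2 - 16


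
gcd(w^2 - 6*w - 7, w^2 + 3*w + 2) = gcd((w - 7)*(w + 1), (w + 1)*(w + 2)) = w + 1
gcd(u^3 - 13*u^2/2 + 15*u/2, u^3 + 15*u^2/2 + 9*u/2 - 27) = u - 3/2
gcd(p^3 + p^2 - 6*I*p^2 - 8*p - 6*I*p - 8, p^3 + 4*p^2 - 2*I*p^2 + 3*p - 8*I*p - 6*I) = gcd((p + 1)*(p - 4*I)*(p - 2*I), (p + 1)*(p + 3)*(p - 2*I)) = p^2 + p*(1 - 2*I) - 2*I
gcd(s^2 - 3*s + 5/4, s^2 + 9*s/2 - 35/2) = s - 5/2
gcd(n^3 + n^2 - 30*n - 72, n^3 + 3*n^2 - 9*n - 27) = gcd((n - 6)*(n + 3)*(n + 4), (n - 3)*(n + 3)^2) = n + 3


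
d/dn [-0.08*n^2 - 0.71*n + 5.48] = -0.16*n - 0.71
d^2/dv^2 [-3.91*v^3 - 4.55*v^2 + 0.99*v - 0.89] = -23.46*v - 9.1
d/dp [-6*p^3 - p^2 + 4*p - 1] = -18*p^2 - 2*p + 4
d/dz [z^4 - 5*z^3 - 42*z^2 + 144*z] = 4*z^3 - 15*z^2 - 84*z + 144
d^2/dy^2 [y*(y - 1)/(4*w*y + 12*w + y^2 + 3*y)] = 2*(y*(y - 1)*(4*w + 2*y + 3)^2 - (y*(y - 1) + y*(4*w + 2*y + 3) + (y - 1)*(4*w + 2*y + 3))*(4*w*y + 12*w + y^2 + 3*y) + (4*w*y + 12*w + y^2 + 3*y)^2)/(4*w*y + 12*w + y^2 + 3*y)^3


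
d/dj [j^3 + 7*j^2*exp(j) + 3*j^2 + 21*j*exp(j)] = 7*j^2*exp(j) + 3*j^2 + 35*j*exp(j) + 6*j + 21*exp(j)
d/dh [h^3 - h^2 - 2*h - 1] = 3*h^2 - 2*h - 2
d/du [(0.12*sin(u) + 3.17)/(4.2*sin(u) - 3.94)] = -13.7868*cos(u)/(4.2*sin(u) - 3.94)^2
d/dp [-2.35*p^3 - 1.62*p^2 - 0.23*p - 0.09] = -7.05*p^2 - 3.24*p - 0.23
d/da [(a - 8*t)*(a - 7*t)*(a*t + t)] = t*(3*a^2 - 30*a*t + 2*a + 56*t^2 - 15*t)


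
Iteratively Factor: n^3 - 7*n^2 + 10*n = (n - 2)*(n^2 - 5*n) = n*(n - 2)*(n - 5)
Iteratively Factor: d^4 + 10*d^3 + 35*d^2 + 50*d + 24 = (d + 1)*(d^3 + 9*d^2 + 26*d + 24) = (d + 1)*(d + 3)*(d^2 + 6*d + 8) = (d + 1)*(d + 3)*(d + 4)*(d + 2)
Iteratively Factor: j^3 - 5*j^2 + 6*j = (j)*(j^2 - 5*j + 6) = j*(j - 2)*(j - 3)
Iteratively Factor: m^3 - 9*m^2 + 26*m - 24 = (m - 4)*(m^2 - 5*m + 6) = (m - 4)*(m - 2)*(m - 3)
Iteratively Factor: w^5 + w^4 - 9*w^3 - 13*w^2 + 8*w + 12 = (w - 1)*(w^4 + 2*w^3 - 7*w^2 - 20*w - 12) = (w - 1)*(w + 2)*(w^3 - 7*w - 6) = (w - 3)*(w - 1)*(w + 2)*(w^2 + 3*w + 2) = (w - 3)*(w - 1)*(w + 1)*(w + 2)*(w + 2)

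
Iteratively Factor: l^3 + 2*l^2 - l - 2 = (l + 2)*(l^2 - 1) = (l + 1)*(l + 2)*(l - 1)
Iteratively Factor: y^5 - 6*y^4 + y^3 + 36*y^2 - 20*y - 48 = (y + 2)*(y^4 - 8*y^3 + 17*y^2 + 2*y - 24) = (y - 2)*(y + 2)*(y^3 - 6*y^2 + 5*y + 12) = (y - 2)*(y + 1)*(y + 2)*(y^2 - 7*y + 12) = (y - 3)*(y - 2)*(y + 1)*(y + 2)*(y - 4)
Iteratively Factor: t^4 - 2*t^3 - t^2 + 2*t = (t - 2)*(t^3 - t) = (t - 2)*(t + 1)*(t^2 - t) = (t - 2)*(t - 1)*(t + 1)*(t)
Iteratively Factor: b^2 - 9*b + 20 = (b - 5)*(b - 4)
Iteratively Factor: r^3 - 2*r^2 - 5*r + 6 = (r - 1)*(r^2 - r - 6) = (r - 1)*(r + 2)*(r - 3)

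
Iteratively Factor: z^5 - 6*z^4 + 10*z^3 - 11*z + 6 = (z - 1)*(z^4 - 5*z^3 + 5*z^2 + 5*z - 6) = (z - 3)*(z - 1)*(z^3 - 2*z^2 - z + 2) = (z - 3)*(z - 1)^2*(z^2 - z - 2) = (z - 3)*(z - 1)^2*(z + 1)*(z - 2)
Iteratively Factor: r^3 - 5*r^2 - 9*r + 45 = (r - 3)*(r^2 - 2*r - 15) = (r - 3)*(r + 3)*(r - 5)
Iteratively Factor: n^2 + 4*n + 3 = (n + 1)*(n + 3)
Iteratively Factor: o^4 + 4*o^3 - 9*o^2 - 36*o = (o + 4)*(o^3 - 9*o) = (o + 3)*(o + 4)*(o^2 - 3*o) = (o - 3)*(o + 3)*(o + 4)*(o)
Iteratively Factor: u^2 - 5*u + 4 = (u - 4)*(u - 1)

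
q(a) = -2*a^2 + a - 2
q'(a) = 1 - 4*a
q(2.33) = -10.53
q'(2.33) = -8.32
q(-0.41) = -2.75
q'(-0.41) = 2.64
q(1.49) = -4.95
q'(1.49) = -4.96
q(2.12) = -8.87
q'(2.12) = -7.48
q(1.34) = -4.25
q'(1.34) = -4.36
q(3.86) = -27.94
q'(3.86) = -14.44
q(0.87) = -2.64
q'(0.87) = -2.48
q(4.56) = -39.03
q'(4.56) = -17.24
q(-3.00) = -23.00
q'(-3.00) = 13.00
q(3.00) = -17.00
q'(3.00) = -11.00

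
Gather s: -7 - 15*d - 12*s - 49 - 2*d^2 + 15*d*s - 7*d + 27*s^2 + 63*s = -2*d^2 - 22*d + 27*s^2 + s*(15*d + 51) - 56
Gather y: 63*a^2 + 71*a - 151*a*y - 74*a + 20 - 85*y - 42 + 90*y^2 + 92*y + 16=63*a^2 - 3*a + 90*y^2 + y*(7 - 151*a) - 6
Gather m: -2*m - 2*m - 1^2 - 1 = -4*m - 2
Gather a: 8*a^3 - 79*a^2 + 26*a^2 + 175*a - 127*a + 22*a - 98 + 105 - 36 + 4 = 8*a^3 - 53*a^2 + 70*a - 25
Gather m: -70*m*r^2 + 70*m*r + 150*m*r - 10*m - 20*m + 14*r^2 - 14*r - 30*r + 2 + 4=m*(-70*r^2 + 220*r - 30) + 14*r^2 - 44*r + 6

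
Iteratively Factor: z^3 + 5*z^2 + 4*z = (z)*(z^2 + 5*z + 4) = z*(z + 4)*(z + 1)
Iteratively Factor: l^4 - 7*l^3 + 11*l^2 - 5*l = (l - 1)*(l^3 - 6*l^2 + 5*l) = (l - 1)^2*(l^2 - 5*l) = (l - 5)*(l - 1)^2*(l)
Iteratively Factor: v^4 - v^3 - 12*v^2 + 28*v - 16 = (v - 2)*(v^3 + v^2 - 10*v + 8) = (v - 2)*(v - 1)*(v^2 + 2*v - 8) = (v - 2)*(v - 1)*(v + 4)*(v - 2)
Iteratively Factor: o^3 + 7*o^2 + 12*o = (o + 3)*(o^2 + 4*o) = (o + 3)*(o + 4)*(o)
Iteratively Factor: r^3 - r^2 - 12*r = (r - 4)*(r^2 + 3*r) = r*(r - 4)*(r + 3)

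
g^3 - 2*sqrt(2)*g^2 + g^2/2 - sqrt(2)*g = g*(g + 1/2)*(g - 2*sqrt(2))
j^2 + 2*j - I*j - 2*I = (j + 2)*(j - I)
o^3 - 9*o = o*(o - 3)*(o + 3)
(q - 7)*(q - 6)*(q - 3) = q^3 - 16*q^2 + 81*q - 126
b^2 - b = b*(b - 1)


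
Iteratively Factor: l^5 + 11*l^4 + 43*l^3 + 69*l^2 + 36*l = (l)*(l^4 + 11*l^3 + 43*l^2 + 69*l + 36) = l*(l + 3)*(l^3 + 8*l^2 + 19*l + 12) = l*(l + 3)*(l + 4)*(l^2 + 4*l + 3) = l*(l + 1)*(l + 3)*(l + 4)*(l + 3)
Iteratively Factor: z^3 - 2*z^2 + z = (z - 1)*(z^2 - z) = z*(z - 1)*(z - 1)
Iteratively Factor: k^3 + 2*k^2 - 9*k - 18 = (k + 3)*(k^2 - k - 6) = (k + 2)*(k + 3)*(k - 3)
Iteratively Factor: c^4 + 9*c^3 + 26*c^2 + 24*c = (c)*(c^3 + 9*c^2 + 26*c + 24) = c*(c + 3)*(c^2 + 6*c + 8) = c*(c + 2)*(c + 3)*(c + 4)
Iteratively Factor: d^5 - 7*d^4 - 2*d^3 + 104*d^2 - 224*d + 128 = (d - 4)*(d^4 - 3*d^3 - 14*d^2 + 48*d - 32) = (d - 4)*(d - 2)*(d^3 - d^2 - 16*d + 16) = (d - 4)*(d - 2)*(d - 1)*(d^2 - 16) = (d - 4)^2*(d - 2)*(d - 1)*(d + 4)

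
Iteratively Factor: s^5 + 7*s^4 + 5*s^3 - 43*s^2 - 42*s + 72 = (s + 3)*(s^4 + 4*s^3 - 7*s^2 - 22*s + 24) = (s + 3)^2*(s^3 + s^2 - 10*s + 8) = (s - 1)*(s + 3)^2*(s^2 + 2*s - 8) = (s - 1)*(s + 3)^2*(s + 4)*(s - 2)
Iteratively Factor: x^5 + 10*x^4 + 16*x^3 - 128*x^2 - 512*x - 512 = (x + 2)*(x^4 + 8*x^3 - 128*x - 256) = (x + 2)*(x + 4)*(x^3 + 4*x^2 - 16*x - 64) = (x - 4)*(x + 2)*(x + 4)*(x^2 + 8*x + 16) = (x - 4)*(x + 2)*(x + 4)^2*(x + 4)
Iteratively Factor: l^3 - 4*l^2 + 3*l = (l - 1)*(l^2 - 3*l) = l*(l - 1)*(l - 3)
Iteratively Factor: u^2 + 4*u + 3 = (u + 3)*(u + 1)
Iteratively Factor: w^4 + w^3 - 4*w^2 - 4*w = (w + 2)*(w^3 - w^2 - 2*w) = w*(w + 2)*(w^2 - w - 2) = w*(w - 2)*(w + 2)*(w + 1)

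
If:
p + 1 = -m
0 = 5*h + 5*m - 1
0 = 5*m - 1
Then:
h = 0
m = 1/5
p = -6/5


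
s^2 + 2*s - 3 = (s - 1)*(s + 3)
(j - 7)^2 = j^2 - 14*j + 49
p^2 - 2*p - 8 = (p - 4)*(p + 2)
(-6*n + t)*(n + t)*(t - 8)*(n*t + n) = -6*n^3*t^2 + 42*n^3*t + 48*n^3 - 5*n^2*t^3 + 35*n^2*t^2 + 40*n^2*t + n*t^4 - 7*n*t^3 - 8*n*t^2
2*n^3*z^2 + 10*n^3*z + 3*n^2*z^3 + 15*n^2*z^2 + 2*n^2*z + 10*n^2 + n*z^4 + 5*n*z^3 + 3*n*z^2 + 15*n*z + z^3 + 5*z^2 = (n + z)*(2*n + z)*(z + 5)*(n*z + 1)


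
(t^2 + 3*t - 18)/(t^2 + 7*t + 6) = (t - 3)/(t + 1)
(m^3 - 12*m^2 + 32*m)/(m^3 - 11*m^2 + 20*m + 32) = m/(m + 1)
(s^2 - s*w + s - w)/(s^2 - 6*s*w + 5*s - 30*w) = (s^2 - s*w + s - w)/(s^2 - 6*s*w + 5*s - 30*w)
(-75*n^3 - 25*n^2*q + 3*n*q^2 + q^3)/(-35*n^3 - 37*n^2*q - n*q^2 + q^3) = (-15*n^2 - 2*n*q + q^2)/(-7*n^2 - 6*n*q + q^2)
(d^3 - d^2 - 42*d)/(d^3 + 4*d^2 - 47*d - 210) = d/(d + 5)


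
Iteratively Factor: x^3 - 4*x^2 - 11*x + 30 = (x - 2)*(x^2 - 2*x - 15) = (x - 2)*(x + 3)*(x - 5)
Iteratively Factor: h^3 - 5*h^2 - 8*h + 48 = (h - 4)*(h^2 - h - 12) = (h - 4)^2*(h + 3)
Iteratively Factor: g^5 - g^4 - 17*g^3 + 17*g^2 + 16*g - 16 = (g + 1)*(g^4 - 2*g^3 - 15*g^2 + 32*g - 16) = (g - 1)*(g + 1)*(g^3 - g^2 - 16*g + 16) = (g - 4)*(g - 1)*(g + 1)*(g^2 + 3*g - 4) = (g - 4)*(g - 1)*(g + 1)*(g + 4)*(g - 1)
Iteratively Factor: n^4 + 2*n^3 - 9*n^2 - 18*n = (n + 2)*(n^3 - 9*n) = (n - 3)*(n + 2)*(n^2 + 3*n) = (n - 3)*(n + 2)*(n + 3)*(n)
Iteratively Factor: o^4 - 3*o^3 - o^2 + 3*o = (o - 3)*(o^3 - o) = o*(o - 3)*(o^2 - 1) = o*(o - 3)*(o - 1)*(o + 1)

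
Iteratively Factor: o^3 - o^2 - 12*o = (o + 3)*(o^2 - 4*o) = o*(o + 3)*(o - 4)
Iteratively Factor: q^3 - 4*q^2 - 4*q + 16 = (q + 2)*(q^2 - 6*q + 8) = (q - 2)*(q + 2)*(q - 4)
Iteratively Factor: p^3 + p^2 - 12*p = (p - 3)*(p^2 + 4*p) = p*(p - 3)*(p + 4)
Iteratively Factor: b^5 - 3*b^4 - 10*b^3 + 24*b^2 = (b - 4)*(b^4 + b^3 - 6*b^2) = (b - 4)*(b + 3)*(b^3 - 2*b^2) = b*(b - 4)*(b + 3)*(b^2 - 2*b) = b^2*(b - 4)*(b + 3)*(b - 2)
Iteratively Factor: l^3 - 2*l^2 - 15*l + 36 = (l - 3)*(l^2 + l - 12) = (l - 3)^2*(l + 4)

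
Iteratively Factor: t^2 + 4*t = (t)*(t + 4)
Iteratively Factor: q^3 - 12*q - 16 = (q + 2)*(q^2 - 2*q - 8) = (q + 2)^2*(q - 4)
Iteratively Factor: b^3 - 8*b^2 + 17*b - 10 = (b - 2)*(b^2 - 6*b + 5) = (b - 2)*(b - 1)*(b - 5)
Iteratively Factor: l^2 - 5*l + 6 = (l - 2)*(l - 3)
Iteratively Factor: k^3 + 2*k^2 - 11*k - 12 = (k + 4)*(k^2 - 2*k - 3) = (k - 3)*(k + 4)*(k + 1)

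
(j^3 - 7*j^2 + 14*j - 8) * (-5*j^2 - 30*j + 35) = -5*j^5 + 5*j^4 + 175*j^3 - 625*j^2 + 730*j - 280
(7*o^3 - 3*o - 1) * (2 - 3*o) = -21*o^4 + 14*o^3 + 9*o^2 - 3*o - 2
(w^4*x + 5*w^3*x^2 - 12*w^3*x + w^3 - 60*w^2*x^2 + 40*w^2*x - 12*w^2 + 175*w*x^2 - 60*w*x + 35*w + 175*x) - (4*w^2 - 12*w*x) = w^4*x + 5*w^3*x^2 - 12*w^3*x + w^3 - 60*w^2*x^2 + 40*w^2*x - 16*w^2 + 175*w*x^2 - 48*w*x + 35*w + 175*x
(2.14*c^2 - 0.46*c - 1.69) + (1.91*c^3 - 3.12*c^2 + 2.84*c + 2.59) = 1.91*c^3 - 0.98*c^2 + 2.38*c + 0.9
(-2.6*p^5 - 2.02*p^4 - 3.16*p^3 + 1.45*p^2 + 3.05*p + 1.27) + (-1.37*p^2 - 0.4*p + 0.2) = -2.6*p^5 - 2.02*p^4 - 3.16*p^3 + 0.0799999999999998*p^2 + 2.65*p + 1.47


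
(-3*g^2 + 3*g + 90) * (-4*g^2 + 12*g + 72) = 12*g^4 - 48*g^3 - 540*g^2 + 1296*g + 6480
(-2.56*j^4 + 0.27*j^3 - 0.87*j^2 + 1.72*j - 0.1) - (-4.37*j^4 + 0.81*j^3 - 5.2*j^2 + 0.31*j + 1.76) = 1.81*j^4 - 0.54*j^3 + 4.33*j^2 + 1.41*j - 1.86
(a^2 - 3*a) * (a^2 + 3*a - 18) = a^4 - 27*a^2 + 54*a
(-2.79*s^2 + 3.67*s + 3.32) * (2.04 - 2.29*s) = 6.3891*s^3 - 14.0959*s^2 - 0.116*s + 6.7728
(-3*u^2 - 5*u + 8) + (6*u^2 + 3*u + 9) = 3*u^2 - 2*u + 17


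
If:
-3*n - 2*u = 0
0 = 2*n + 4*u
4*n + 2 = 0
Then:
No Solution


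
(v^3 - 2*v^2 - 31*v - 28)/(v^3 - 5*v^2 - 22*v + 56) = (v + 1)/(v - 2)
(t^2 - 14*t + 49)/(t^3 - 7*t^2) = (t - 7)/t^2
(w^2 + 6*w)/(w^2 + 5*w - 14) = w*(w + 6)/(w^2 + 5*w - 14)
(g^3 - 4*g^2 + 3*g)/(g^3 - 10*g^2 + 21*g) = (g - 1)/(g - 7)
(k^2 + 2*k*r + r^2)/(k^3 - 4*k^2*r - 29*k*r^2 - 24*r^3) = (-k - r)/(-k^2 + 5*k*r + 24*r^2)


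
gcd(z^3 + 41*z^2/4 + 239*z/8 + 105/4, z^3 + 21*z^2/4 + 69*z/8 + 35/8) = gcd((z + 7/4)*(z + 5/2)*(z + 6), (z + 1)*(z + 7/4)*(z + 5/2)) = z^2 + 17*z/4 + 35/8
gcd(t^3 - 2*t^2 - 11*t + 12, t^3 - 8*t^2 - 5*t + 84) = t^2 - t - 12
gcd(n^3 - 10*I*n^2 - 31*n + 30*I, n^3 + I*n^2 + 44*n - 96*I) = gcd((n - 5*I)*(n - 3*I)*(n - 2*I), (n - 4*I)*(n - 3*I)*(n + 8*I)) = n - 3*I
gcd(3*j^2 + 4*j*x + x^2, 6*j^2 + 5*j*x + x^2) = 3*j + x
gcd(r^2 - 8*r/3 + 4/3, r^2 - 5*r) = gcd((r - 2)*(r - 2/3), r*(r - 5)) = 1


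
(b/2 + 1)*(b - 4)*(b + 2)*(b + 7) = b^4/2 + 7*b^3/2 - 6*b^2 - 50*b - 56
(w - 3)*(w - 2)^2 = w^3 - 7*w^2 + 16*w - 12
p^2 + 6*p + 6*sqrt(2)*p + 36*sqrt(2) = (p + 6)*(p + 6*sqrt(2))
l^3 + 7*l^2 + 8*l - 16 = (l - 1)*(l + 4)^2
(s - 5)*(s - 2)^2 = s^3 - 9*s^2 + 24*s - 20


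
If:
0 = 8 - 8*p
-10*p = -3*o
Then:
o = 10/3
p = 1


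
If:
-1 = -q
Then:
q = 1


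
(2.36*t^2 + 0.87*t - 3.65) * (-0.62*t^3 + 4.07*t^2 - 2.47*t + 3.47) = -1.4632*t^5 + 9.0658*t^4 - 0.0253000000000001*t^3 - 8.8152*t^2 + 12.0344*t - 12.6655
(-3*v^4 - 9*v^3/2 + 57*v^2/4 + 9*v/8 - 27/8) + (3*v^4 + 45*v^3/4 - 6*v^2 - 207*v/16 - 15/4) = 27*v^3/4 + 33*v^2/4 - 189*v/16 - 57/8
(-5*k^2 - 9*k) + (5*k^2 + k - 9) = -8*k - 9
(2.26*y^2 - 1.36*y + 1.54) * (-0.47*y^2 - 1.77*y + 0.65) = -1.0622*y^4 - 3.361*y^3 + 3.1524*y^2 - 3.6098*y + 1.001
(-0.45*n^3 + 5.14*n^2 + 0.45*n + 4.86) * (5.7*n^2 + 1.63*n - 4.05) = -2.565*n^5 + 28.5645*n^4 + 12.7657*n^3 + 7.6185*n^2 + 6.0993*n - 19.683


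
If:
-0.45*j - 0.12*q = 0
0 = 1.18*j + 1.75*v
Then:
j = -1.48305084745763*v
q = 5.5614406779661*v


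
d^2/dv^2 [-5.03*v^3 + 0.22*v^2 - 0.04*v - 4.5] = 0.44 - 30.18*v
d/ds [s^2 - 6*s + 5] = 2*s - 6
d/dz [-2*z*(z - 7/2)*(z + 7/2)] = 49/2 - 6*z^2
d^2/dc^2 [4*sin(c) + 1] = -4*sin(c)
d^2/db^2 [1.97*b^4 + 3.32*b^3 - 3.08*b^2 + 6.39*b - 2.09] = 23.64*b^2 + 19.92*b - 6.16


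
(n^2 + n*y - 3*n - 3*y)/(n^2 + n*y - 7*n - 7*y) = (n - 3)/(n - 7)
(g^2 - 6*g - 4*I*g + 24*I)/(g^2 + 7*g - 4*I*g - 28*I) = (g - 6)/(g + 7)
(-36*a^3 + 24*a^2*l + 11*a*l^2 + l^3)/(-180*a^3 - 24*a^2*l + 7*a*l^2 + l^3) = (a - l)/(5*a - l)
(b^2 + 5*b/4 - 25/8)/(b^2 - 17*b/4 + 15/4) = (b + 5/2)/(b - 3)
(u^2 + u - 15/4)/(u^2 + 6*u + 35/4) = (2*u - 3)/(2*u + 7)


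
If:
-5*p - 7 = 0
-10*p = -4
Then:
No Solution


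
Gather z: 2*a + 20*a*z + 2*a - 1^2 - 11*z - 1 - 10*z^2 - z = 4*a - 10*z^2 + z*(20*a - 12) - 2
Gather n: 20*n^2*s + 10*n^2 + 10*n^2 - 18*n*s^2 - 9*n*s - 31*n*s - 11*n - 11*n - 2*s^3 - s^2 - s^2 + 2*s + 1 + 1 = n^2*(20*s + 20) + n*(-18*s^2 - 40*s - 22) - 2*s^3 - 2*s^2 + 2*s + 2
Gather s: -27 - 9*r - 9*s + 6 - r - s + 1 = -10*r - 10*s - 20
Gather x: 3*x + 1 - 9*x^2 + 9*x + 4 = -9*x^2 + 12*x + 5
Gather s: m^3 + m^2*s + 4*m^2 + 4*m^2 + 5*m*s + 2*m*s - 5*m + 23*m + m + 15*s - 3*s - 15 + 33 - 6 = m^3 + 8*m^2 + 19*m + s*(m^2 + 7*m + 12) + 12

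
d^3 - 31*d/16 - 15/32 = (d - 3/2)*(d + 1/4)*(d + 5/4)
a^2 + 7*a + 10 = (a + 2)*(a + 5)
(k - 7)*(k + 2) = k^2 - 5*k - 14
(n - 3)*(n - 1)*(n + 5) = n^3 + n^2 - 17*n + 15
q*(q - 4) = q^2 - 4*q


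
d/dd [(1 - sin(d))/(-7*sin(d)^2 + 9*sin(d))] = (-7*cos(d) + 14/tan(d) - 9*cos(d)/sin(d)^2)/(7*sin(d) - 9)^2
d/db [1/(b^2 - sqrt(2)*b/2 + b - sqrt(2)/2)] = 2*(-4*b - 2 + sqrt(2))/(2*b^2 - sqrt(2)*b + 2*b - sqrt(2))^2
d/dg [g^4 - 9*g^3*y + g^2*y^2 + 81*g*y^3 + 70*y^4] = 4*g^3 - 27*g^2*y + 2*g*y^2 + 81*y^3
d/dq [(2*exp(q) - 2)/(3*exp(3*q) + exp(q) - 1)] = -12*exp(4*q)/(3*exp(3*q) + exp(q) - 1)^2 + 18*exp(3*q)/(3*exp(3*q) + exp(q) - 1)^2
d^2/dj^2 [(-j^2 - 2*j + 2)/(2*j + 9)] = -74/(8*j^3 + 108*j^2 + 486*j + 729)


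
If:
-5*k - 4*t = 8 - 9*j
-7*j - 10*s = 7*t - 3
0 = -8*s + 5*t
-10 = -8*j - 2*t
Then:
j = 11/8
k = 51/40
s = -5/16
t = -1/2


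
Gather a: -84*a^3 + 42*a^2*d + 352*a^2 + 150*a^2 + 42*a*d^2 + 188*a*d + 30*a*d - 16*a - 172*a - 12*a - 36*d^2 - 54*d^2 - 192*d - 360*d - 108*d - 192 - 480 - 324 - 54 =-84*a^3 + a^2*(42*d + 502) + a*(42*d^2 + 218*d - 200) - 90*d^2 - 660*d - 1050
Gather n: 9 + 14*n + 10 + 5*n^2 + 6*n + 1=5*n^2 + 20*n + 20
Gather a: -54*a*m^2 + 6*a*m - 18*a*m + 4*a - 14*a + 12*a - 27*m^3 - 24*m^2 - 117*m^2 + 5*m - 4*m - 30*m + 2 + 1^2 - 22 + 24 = a*(-54*m^2 - 12*m + 2) - 27*m^3 - 141*m^2 - 29*m + 5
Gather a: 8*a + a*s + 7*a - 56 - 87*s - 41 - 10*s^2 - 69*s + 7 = a*(s + 15) - 10*s^2 - 156*s - 90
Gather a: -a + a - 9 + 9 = 0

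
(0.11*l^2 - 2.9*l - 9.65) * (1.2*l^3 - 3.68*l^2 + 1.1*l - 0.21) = 0.132*l^5 - 3.8848*l^4 - 0.786999999999999*l^3 + 32.2989*l^2 - 10.006*l + 2.0265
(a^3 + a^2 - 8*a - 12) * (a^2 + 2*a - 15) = a^5 + 3*a^4 - 21*a^3 - 43*a^2 + 96*a + 180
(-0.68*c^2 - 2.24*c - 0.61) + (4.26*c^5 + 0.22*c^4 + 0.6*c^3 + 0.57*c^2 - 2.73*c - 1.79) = 4.26*c^5 + 0.22*c^4 + 0.6*c^3 - 0.11*c^2 - 4.97*c - 2.4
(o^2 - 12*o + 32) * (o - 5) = o^3 - 17*o^2 + 92*o - 160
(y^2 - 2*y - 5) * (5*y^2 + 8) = 5*y^4 - 10*y^3 - 17*y^2 - 16*y - 40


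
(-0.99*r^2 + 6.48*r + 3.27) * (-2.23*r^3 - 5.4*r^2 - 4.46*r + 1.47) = 2.2077*r^5 - 9.1044*r^4 - 37.8687*r^3 - 48.0141*r^2 - 5.0586*r + 4.8069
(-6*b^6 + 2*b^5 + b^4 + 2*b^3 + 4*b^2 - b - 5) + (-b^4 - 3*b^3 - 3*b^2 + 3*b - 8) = -6*b^6 + 2*b^5 - b^3 + b^2 + 2*b - 13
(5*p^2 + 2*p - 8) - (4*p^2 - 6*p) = p^2 + 8*p - 8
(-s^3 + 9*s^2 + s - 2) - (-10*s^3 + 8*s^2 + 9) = 9*s^3 + s^2 + s - 11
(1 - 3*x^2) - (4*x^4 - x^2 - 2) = -4*x^4 - 2*x^2 + 3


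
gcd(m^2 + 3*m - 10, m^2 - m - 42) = 1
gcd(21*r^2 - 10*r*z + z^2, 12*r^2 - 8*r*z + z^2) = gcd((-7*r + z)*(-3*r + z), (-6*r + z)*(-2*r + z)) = 1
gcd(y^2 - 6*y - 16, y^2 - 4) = y + 2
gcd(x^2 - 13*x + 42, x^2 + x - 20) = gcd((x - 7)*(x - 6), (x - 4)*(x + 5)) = 1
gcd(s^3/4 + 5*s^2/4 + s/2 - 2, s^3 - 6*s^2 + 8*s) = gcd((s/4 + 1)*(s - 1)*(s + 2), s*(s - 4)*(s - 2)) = 1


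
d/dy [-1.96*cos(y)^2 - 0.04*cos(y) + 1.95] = (3.92*cos(y) + 0.04)*sin(y)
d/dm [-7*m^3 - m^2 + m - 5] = -21*m^2 - 2*m + 1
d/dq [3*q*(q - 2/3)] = 6*q - 2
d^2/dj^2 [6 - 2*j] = 0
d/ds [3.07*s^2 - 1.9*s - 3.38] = 6.14*s - 1.9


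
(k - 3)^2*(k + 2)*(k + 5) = k^4 + k^3 - 23*k^2 + 3*k + 90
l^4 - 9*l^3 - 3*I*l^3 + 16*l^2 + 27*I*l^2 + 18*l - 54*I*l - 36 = (l - 6)*(l - 3)*(l - 2*I)*(l - I)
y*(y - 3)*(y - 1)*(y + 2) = y^4 - 2*y^3 - 5*y^2 + 6*y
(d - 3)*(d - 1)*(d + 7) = d^3 + 3*d^2 - 25*d + 21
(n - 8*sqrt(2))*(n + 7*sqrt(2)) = n^2 - sqrt(2)*n - 112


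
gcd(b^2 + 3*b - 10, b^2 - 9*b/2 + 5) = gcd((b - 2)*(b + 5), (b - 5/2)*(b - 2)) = b - 2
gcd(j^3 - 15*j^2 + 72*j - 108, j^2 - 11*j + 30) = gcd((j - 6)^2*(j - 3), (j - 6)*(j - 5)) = j - 6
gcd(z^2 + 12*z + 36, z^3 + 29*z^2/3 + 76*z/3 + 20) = z + 6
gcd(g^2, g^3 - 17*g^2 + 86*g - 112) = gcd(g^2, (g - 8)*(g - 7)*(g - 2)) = 1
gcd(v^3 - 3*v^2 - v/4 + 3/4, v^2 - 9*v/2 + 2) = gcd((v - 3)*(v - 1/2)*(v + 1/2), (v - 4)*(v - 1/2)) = v - 1/2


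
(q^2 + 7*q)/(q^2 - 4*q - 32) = q*(q + 7)/(q^2 - 4*q - 32)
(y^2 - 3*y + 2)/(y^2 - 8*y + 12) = (y - 1)/(y - 6)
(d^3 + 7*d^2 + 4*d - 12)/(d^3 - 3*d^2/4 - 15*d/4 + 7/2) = 4*(d + 6)/(4*d - 7)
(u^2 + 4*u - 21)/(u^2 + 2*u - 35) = (u - 3)/(u - 5)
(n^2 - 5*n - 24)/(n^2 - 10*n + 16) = (n + 3)/(n - 2)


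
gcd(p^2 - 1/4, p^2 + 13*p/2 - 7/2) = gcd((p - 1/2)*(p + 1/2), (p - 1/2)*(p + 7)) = p - 1/2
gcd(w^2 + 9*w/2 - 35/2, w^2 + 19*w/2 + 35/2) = w + 7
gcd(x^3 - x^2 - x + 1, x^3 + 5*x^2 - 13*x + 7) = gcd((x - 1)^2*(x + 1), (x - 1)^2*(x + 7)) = x^2 - 2*x + 1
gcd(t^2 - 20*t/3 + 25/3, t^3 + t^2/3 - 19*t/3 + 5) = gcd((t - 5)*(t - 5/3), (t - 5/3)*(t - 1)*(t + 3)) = t - 5/3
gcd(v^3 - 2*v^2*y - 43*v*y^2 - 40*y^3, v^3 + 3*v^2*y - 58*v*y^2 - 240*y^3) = -v^2 + 3*v*y + 40*y^2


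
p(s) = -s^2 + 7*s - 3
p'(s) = 7 - 2*s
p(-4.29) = -51.43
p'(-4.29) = 15.58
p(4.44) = 8.37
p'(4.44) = -1.88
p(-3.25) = -36.31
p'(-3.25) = 13.50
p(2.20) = 7.56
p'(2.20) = 2.60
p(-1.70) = -17.79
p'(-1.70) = 10.40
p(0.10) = -2.31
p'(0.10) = 6.80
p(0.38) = -0.48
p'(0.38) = 6.24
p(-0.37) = -5.73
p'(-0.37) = 7.74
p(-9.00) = -147.00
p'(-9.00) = 25.00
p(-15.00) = -333.00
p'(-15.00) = 37.00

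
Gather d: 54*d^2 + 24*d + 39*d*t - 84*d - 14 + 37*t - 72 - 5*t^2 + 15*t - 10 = 54*d^2 + d*(39*t - 60) - 5*t^2 + 52*t - 96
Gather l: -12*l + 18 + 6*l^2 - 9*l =6*l^2 - 21*l + 18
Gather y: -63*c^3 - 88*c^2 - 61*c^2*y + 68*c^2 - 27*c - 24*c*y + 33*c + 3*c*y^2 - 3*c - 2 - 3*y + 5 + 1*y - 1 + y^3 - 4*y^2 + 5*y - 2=-63*c^3 - 20*c^2 + 3*c + y^3 + y^2*(3*c - 4) + y*(-61*c^2 - 24*c + 3)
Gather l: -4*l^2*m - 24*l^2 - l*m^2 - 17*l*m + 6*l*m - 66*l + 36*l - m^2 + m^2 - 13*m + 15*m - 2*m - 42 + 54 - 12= l^2*(-4*m - 24) + l*(-m^2 - 11*m - 30)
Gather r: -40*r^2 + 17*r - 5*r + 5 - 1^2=-40*r^2 + 12*r + 4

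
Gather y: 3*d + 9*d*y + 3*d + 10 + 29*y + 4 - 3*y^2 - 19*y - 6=6*d - 3*y^2 + y*(9*d + 10) + 8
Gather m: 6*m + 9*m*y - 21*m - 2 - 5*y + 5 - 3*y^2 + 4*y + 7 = m*(9*y - 15) - 3*y^2 - y + 10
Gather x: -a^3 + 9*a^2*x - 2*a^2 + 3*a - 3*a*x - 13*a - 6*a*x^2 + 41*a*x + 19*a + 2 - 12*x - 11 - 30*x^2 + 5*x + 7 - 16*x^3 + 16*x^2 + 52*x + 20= -a^3 - 2*a^2 + 9*a - 16*x^3 + x^2*(-6*a - 14) + x*(9*a^2 + 38*a + 45) + 18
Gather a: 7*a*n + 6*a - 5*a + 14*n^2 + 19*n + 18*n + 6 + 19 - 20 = a*(7*n + 1) + 14*n^2 + 37*n + 5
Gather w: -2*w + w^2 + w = w^2 - w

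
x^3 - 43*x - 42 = (x - 7)*(x + 1)*(x + 6)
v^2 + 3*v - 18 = (v - 3)*(v + 6)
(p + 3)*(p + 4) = p^2 + 7*p + 12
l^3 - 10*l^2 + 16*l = l*(l - 8)*(l - 2)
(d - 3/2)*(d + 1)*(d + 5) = d^3 + 9*d^2/2 - 4*d - 15/2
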